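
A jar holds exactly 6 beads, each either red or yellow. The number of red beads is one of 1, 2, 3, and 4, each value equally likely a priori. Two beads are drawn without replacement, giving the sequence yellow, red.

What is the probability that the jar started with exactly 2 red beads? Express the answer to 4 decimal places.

0.2667

The likelihood of the observed sequence under each hypothesis: P(data | r = 1) = (5/6)(1/5) = 1/6; P(data | r = 2) = (4/6)(2/5) = 4/15; P(data | r = 3) = (3/6)(3/5) = 3/10; P(data | r = 4) = (2/6)(4/5) = 4/15.
The prior-weighted likelihoods are 1/4 · 1/6 = 1/24, 1/4 · 4/15 = 1/15, 1/4 · 3/10 = 3/40, 1/4 · 4/15 = 1/15; with total 1/4.
Hence P(r = 2 | data) = (1/15) / (1/4) = 4/15.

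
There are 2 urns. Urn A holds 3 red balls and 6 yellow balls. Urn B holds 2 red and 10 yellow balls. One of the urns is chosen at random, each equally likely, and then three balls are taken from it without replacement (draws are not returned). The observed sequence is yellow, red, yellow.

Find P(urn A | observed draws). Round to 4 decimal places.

The likelihood of the observed sequence under each hypothesis: P(data | urn A) = (6/9)(3/8)(5/7) = 5/28; P(data | urn B) = (10/12)(2/11)(9/10) = 3/22.
Weighting by the prior gives 1/2 · 5/28 = 5/56, 1/2 · 3/22 = 3/44; with total 97/616.
By Bayes' rule, P(urn A | data) = (5/56) / (97/616) = 55/97.

0.5670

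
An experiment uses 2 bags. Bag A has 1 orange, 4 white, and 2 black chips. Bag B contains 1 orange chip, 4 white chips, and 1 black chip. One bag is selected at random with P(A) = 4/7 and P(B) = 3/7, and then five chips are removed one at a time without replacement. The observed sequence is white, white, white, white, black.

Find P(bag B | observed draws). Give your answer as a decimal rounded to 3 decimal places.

For each hypothesis, P(data | H) works out to: P(data | bag A) = (4/7)(3/6)(2/5)(1/4)(2/3) = 0.019048; P(data | bag B) = (4/6)(3/5)(2/4)(1/3)(1/2) = 0.033333.
Multiplying each by its prior: 4/7 · 0.019048 = 0.010884, 3/7 · 0.033333 = 0.014286; with total 0.02517.
By Bayes' rule, P(bag B | data) = (0.014286) / (0.02517) = 0.56757.

0.568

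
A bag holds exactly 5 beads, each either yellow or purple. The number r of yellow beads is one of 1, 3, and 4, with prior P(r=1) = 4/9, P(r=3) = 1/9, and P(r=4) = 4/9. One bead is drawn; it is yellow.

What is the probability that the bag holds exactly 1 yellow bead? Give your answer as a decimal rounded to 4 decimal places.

For each hypothesis, P(data | H) works out to: P(data | r = 1) = (1/5) = 1/5; P(data | r = 3) = (3/5) = 3/5; P(data | r = 4) = (4/5) = 4/5.
Weighting by the prior gives 4/9 · 1/5 = 4/45, 1/9 · 3/5 = 1/15, 4/9 · 4/5 = 16/45; with total 23/45.
Therefore the posterior P(r = 1 | data) = (4/45) / (23/45) = 4/23.

0.1739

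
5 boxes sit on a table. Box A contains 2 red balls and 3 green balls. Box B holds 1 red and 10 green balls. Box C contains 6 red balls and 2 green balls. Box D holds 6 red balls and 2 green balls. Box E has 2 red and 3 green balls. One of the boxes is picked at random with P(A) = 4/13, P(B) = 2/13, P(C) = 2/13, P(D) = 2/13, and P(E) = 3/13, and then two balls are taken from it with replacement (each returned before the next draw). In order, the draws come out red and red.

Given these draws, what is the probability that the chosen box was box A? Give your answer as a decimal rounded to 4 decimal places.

0.1890

Under each hypothesis, the probability of the observed sequence is: P(data | box A) = (2/5)(2/5) = 0.16; P(data | box B) = (1/11)(1/11) = 0.0082645; P(data | box C) = (6/8)(6/8) = 0.5625; P(data | box D) = (6/8)(6/8) = 0.5625; P(data | box E) = (2/5)(2/5) = 0.16.
The prior-weighted likelihoods are 4/13 · 0.16 = 0.049231, 2/13 · 0.0082645 = 0.0012715, 2/13 · 0.5625 = 0.086538, 2/13 · 0.5625 = 0.086538, 3/13 · 0.16 = 0.036923; these sum to 0.2605.
So P(box A | data) = (0.049231) / (0.2605) = 0.18898.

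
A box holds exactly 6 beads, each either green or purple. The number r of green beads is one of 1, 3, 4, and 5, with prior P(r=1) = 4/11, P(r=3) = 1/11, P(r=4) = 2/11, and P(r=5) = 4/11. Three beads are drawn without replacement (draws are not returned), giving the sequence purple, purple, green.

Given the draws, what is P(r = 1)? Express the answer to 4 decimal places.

0.7018

Under each hypothesis, the probability of the observed sequence is: P(data | r = 1) = (5/6)(4/5)(1/4) = 1/6; P(data | r = 3) = (3/6)(2/5)(3/4) = 3/20; P(data | r = 4) = (2/6)(1/5)(4/4) = 1/15; P(data | r = 5) = (1/6)(0/5) = 0.
The prior-weighted likelihoods are 4/11 · 1/6 = 2/33, 1/11 · 3/20 = 3/220, 2/11 · 1/15 = 2/165, 4/11 · 0 = 0; with total 19/220.
Therefore the posterior P(r = 1 | data) = (2/33) / (19/220) = 40/57.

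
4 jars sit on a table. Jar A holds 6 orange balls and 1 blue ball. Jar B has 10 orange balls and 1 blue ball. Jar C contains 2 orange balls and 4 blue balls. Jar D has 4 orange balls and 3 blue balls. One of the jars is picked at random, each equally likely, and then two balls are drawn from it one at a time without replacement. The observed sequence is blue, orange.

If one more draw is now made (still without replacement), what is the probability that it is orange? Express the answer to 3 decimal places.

Compute the likelihood of the observed sequence for each case: P(data | jar A) = (1/7)(6/6) = 0.14286; P(data | jar B) = (1/11)(10/10) = 0.090909; P(data | jar C) = (4/6)(2/5) = 0.26667; P(data | jar D) = (3/7)(4/6) = 0.28571.
Weighting by the prior gives 1/4 · 0.14286 = 0.035714, 1/4 · 0.090909 = 0.022727, 1/4 · 0.26667 = 0.066667, 1/4 · 0.28571 = 0.071429; with total 0.19654.
The posterior is then P(jar A | data) = 0.18172, P(jar B | data) = 0.11564, P(jar C | data) = 0.33921, P(jar D | data) = 0.36344.
So P(orange next | data) = Σ P(orange next | H) P(H | data) = (1)(0.18172) + (1)(0.11564) + (1/4)(0.33921) + (3/5)(0.36344) = 0.60022.

0.600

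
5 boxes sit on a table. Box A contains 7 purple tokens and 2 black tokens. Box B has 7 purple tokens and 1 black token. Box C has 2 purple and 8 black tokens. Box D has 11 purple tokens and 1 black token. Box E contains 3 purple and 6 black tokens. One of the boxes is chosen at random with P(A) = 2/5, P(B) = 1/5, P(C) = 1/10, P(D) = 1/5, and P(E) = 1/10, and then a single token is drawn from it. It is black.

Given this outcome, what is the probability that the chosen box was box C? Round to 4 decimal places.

0.2886

For each hypothesis, P(data | H) works out to: P(data | box A) = (2/9) = 0.22222; P(data | box B) = (1/8) = 0.125; P(data | box C) = (8/10) = 0.8; P(data | box D) = (1/12) = 0.083333; P(data | box E) = (6/9) = 0.66667.
Multiplying each by its prior: 2/5 · 0.22222 = 0.088889, 1/5 · 0.125 = 0.025, 1/10 · 0.8 = 0.08, 1/5 · 0.083333 = 0.016667, 1/10 · 0.66667 = 0.066667; with total 0.27722.
By Bayes' rule, P(box C | data) = (0.08) / (0.27722) = 0.28858.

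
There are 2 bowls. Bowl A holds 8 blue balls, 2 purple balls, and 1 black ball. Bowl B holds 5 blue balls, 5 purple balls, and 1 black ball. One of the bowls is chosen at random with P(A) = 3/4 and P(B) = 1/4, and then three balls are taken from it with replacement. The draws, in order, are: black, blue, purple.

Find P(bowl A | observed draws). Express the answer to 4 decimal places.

0.6575

The likelihood of the observed sequence under each hypothesis: P(data | bowl A) = (1/11)(8/11)(2/11) = 0.012021; P(data | bowl B) = (1/11)(5/11)(5/11) = 0.018783.
Weighting by the prior gives 3/4 · 0.012021 = 0.0090158, 1/4 · 0.018783 = 0.0046957; these sum to 0.013711.
So P(bowl A | data) = (0.0090158) / (0.013711) = 0.65753.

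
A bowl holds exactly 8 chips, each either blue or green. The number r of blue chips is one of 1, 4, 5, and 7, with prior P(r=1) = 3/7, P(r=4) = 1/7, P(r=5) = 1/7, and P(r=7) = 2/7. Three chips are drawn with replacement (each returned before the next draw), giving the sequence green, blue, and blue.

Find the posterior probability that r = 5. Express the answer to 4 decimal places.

Compute the likelihood of the observed sequence for each case: P(data | r = 1) = (7/8)(1/8)(1/8) = 0.013672; P(data | r = 4) = (4/8)(4/8)(4/8) = 0.125; P(data | r = 5) = (3/8)(5/8)(5/8) = 0.14648; P(data | r = 7) = (1/8)(7/8)(7/8) = 0.095703.
The prior-weighted likelihoods are 3/7 · 0.013672 = 0.0058594, 1/7 · 0.125 = 0.017857, 1/7 · 0.14648 = 0.020926, 2/7 · 0.095703 = 0.027344; summing to 0.071987.
Therefore the posterior P(r = 5 | data) = (0.020926) / (0.071987) = 0.2907.

0.2907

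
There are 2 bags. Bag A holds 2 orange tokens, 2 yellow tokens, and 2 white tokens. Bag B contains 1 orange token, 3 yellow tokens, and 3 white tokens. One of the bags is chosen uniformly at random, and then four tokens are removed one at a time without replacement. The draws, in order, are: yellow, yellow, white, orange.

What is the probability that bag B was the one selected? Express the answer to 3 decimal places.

Compute the likelihood of the observed sequence for each case: P(data | bag A) = (2/6)(1/5)(2/4)(2/3) = 1/45; P(data | bag B) = (3/7)(2/6)(3/5)(1/4) = 3/140.
Multiplying each by its prior: 1/2 · 1/45 = 1/90, 1/2 · 3/140 = 3/280; with total 11/504.
Hence P(bag B | data) = (3/280) / (11/504) = 27/55.

0.491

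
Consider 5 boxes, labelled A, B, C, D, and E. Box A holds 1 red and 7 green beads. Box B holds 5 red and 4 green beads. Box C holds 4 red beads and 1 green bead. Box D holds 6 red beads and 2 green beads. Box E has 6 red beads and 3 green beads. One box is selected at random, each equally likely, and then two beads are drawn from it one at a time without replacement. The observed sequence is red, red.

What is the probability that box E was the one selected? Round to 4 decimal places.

0.2277

The likelihood of the observed sequence under each hypothesis: P(data | box A) = (1/8)(0/7) = 0; P(data | box B) = (5/9)(4/8) = 0.27778; P(data | box C) = (4/5)(3/4) = 0.6; P(data | box D) = (6/8)(5/7) = 0.53571; P(data | box E) = (6/9)(5/8) = 0.41667.
The prior-weighted likelihoods are 1/5 · 0 = 0, 1/5 · 0.27778 = 0.055556, 1/5 · 0.6 = 0.12, 1/5 · 0.53571 = 0.10714, 1/5 · 0.41667 = 0.083333; summing to 0.36603.
Therefore the posterior P(box E | data) = (0.083333) / (0.36603) = 0.22767.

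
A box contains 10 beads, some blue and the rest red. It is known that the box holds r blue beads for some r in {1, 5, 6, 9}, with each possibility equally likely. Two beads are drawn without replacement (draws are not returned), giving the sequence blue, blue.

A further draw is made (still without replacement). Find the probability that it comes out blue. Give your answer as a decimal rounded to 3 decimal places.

0.701

For each hypothesis, P(data | H) works out to: P(data | r = 1) = (1/10)(0/9) = 0; P(data | r = 5) = (5/10)(4/9) = 2/9; P(data | r = 6) = (6/10)(5/9) = 1/3; P(data | r = 9) = (9/10)(8/9) = 4/5.
Weighting by the prior gives 1/4 · 0 = 0, 1/4 · 2/9 = 1/18, 1/4 · 1/3 = 1/12, 1/4 · 4/5 = 1/5; summing to 61/180.
Dividing through by the total gives posterior P(r = 1 | data) = 0, P(r = 5 | data) = 10/61, P(r = 6 | data) = 15/61, P(r = 9 | data) = 36/61.
The predictive probability is P(blue next | data) = (3/8)(10/61) + (1/2)(15/61) + (7/8)(36/61) = 171/244.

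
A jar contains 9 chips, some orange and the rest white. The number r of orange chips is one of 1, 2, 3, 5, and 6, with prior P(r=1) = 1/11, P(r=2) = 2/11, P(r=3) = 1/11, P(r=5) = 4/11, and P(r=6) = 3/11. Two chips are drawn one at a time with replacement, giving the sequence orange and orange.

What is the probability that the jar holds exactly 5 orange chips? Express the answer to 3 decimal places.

0.442

Under each hypothesis, the probability of the observed sequence is: P(data | r = 1) = (1/9)(1/9) = 1/81; P(data | r = 2) = (2/9)(2/9) = 4/81; P(data | r = 3) = (3/9)(3/9) = 1/9; P(data | r = 5) = (5/9)(5/9) = 25/81; P(data | r = 6) = (6/9)(6/9) = 4/9.
The prior-weighted likelihoods are 1/11 · 1/81 = 1/891, 2/11 · 4/81 = 8/891, 1/11 · 1/9 = 1/99, 4/11 · 25/81 = 100/891, 3/11 · 4/9 = 4/33; summing to 226/891.
Therefore the posterior P(r = 5 | data) = (100/891) / (226/891) = 50/113.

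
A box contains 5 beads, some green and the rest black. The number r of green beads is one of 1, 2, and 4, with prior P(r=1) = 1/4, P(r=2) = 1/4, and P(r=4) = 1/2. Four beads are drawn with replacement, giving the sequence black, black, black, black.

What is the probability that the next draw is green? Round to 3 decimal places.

For each hypothesis, P(data | H) works out to: P(data | r = 1) = (4/5)(4/5)(4/5)(4/5) = 0.4096; P(data | r = 2) = (3/5)(3/5)(3/5)(3/5) = 0.1296; P(data | r = 4) = (1/5)(1/5)(1/5)(1/5) = 0.0016.
The prior-weighted likelihoods are 1/4 · 0.4096 = 0.1024, 1/4 · 0.1296 = 0.0324, 1/2 · 0.0016 = 0.0008; these sum to 0.1356.
Normalising, the posterior is P(r = 1 | data) = 0.75516, P(r = 2 | data) = 0.23894, P(r = 4 | data) = 0.0058997.
So P(green next | data) = Σ P(green next | H) P(H | data) = (1/5)(0.75516) + (2/5)(0.23894) + (4/5)(0.0058997) = 0.25133.

0.251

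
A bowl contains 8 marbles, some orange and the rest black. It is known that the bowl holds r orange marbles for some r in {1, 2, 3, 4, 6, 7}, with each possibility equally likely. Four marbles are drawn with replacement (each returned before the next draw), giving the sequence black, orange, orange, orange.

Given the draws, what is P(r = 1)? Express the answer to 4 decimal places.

0.0057

Under each hypothesis, the probability of the observed sequence is: P(data | r = 1) = (7/8)(1/8)(1/8)(1/8) = 0.001709; P(data | r = 2) = (6/8)(2/8)(2/8)(2/8) = 0.011719; P(data | r = 3) = (5/8)(3/8)(3/8)(3/8) = 0.032959; P(data | r = 4) = (4/8)(4/8)(4/8)(4/8) = 0.0625; P(data | r = 6) = (2/8)(6/8)(6/8)(6/8) = 0.10547; P(data | r = 7) = (1/8)(7/8)(7/8)(7/8) = 0.08374.
Multiplying each by its prior: 1/6 · 0.001709 = 0.00028483, 1/6 · 0.011719 = 0.0019531, 1/6 · 0.032959 = 0.0054932, 1/6 · 0.0625 = 0.010417, 1/6 · 0.10547 = 0.017578, 1/6 · 0.08374 = 0.013957; summing to 0.049683.
So P(r = 1 | data) = (0.00028483) / (0.049683) = 0.005733.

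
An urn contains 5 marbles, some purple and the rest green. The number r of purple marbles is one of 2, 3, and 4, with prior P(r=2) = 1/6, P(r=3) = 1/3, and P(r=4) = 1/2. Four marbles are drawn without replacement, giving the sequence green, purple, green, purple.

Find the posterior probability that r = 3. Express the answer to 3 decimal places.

For each hypothesis, P(data | H) works out to: P(data | r = 2) = (3/5)(2/4)(2/3)(1/2) = 1/10; P(data | r = 3) = (2/5)(3/4)(1/3)(2/2) = 1/10; P(data | r = 4) = (1/5)(4/4)(0/3) = 0.
Weighting by the prior gives 1/6 · 1/10 = 1/60, 1/3 · 1/10 = 1/30, 1/2 · 0 = 0; summing to 1/20.
Therefore the posterior P(r = 3 | data) = (1/30) / (1/20) = 2/3.

0.667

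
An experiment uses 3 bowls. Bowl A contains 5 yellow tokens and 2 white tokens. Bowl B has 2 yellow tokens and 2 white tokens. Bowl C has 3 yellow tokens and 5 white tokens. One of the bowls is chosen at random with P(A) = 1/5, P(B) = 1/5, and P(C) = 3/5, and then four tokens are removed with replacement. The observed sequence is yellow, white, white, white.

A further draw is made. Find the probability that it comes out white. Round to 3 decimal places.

0.587

The likelihood of the observed sequence under each hypothesis: P(data | bowl A) = (5/7)(2/7)(2/7)(2/7) = 0.01666; P(data | bowl B) = (2/4)(2/4)(2/4)(2/4) = 0.0625; P(data | bowl C) = (3/8)(5/8)(5/8)(5/8) = 0.091553.
Multiplying each by its prior: 1/5 · 0.01666 = 0.0033319, 1/5 · 0.0625 = 0.0125, 3/5 · 0.091553 = 0.054932; summing to 0.070764.
Dividing through by the total gives posterior P(bowl A | data) = 0.047086, P(bowl B | data) = 0.17664, P(bowl C | data) = 0.77627.
So P(white next | data) = Σ P(white next | H) P(H | data) = (2/7)(0.047086) + (1/2)(0.17664) + (5/8)(0.77627) = 0.58694.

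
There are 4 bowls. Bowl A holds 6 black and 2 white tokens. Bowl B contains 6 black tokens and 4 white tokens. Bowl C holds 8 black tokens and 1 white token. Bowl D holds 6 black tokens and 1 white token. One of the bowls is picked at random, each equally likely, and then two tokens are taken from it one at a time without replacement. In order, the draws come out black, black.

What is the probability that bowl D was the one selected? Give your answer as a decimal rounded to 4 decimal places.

0.3025

The likelihood of the observed sequence under each hypothesis: P(data | bowl A) = (6/8)(5/7) = 15/28; P(data | bowl B) = (6/10)(5/9) = 1/3; P(data | bowl C) = (8/9)(7/8) = 7/9; P(data | bowl D) = (6/7)(5/6) = 5/7.
The prior-weighted likelihoods are 1/4 · 15/28 = 15/112, 1/4 · 1/3 = 1/12, 1/4 · 7/9 = 7/36, 1/4 · 5/7 = 5/28; with total 85/144.
Hence P(bowl D | data) = (5/28) / (85/144) = 36/119.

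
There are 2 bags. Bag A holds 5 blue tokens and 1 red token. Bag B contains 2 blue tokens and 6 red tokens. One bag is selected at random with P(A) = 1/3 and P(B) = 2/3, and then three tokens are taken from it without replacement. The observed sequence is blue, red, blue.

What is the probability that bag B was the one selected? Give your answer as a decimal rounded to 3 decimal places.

The likelihood of the observed sequence under each hypothesis: P(data | bag A) = (5/6)(1/5)(4/4) = 1/6; P(data | bag B) = (2/8)(6/7)(1/6) = 1/28.
Weighting by the prior gives 1/3 · 1/6 = 1/18, 2/3 · 1/28 = 1/42; with total 5/63.
Therefore the posterior P(bag B | data) = (1/42) / (5/63) = 3/10.

0.300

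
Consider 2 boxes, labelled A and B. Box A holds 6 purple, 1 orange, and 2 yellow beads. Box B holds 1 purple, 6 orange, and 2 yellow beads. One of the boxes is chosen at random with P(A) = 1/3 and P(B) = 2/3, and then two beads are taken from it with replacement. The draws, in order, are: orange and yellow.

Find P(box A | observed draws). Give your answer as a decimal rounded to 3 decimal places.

0.077

Under each hypothesis, the probability of the observed sequence is: P(data | box A) = (1/9)(2/9) = 2/81; P(data | box B) = (6/9)(2/9) = 4/27.
The prior-weighted likelihoods are 1/3 · 2/81 = 2/243, 2/3 · 4/27 = 8/81; with total 26/243.
So P(box A | data) = (2/243) / (26/243) = 1/13.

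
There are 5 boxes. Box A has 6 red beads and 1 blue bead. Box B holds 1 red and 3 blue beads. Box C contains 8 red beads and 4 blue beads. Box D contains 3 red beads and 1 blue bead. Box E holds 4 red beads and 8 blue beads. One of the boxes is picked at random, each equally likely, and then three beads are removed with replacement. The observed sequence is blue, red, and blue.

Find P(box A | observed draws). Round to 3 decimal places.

0.041

For each hypothesis, P(data | H) works out to: P(data | box A) = (1/7)(6/7)(1/7) = 0.017493; P(data | box B) = (3/4)(1/4)(3/4) = 0.14062; P(data | box C) = (4/12)(8/12)(4/12) = 0.074074; P(data | box D) = (1/4)(3/4)(1/4) = 0.046875; P(data | box E) = (8/12)(4/12)(8/12) = 0.14815.
Multiplying each by its prior: 1/5 · 0.017493 = 0.0034985, 1/5 · 0.14062 = 0.028125, 1/5 · 0.074074 = 0.014815, 1/5 · 0.046875 = 0.009375, 1/5 · 0.14815 = 0.02963; these sum to 0.085443.
Hence P(box A | data) = (0.0034985) / (0.085443) = 0.040946.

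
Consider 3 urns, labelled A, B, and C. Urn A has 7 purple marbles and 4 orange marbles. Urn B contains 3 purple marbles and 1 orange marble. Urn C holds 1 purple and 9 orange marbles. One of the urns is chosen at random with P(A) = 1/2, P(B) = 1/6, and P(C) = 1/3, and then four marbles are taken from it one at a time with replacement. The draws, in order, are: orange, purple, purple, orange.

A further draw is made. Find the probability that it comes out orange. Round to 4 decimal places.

0.3858

Compute the likelihood of the observed sequence for each case: P(data | urn A) = (4/11)(7/11)(7/11)(4/11) = 0.053548; P(data | urn B) = (1/4)(3/4)(3/4)(1/4) = 0.035156; P(data | urn C) = (9/10)(1/10)(1/10)(9/10) = 0.0081.
Weighting by the prior gives 1/2 · 0.053548 = 0.026774, 1/6 · 0.035156 = 0.0058594, 1/3 · 0.0081 = 0.0027; these sum to 0.035334.
The posterior is then P(urn A | data) = 0.75775, P(urn B | data) = 0.16583, P(urn C | data) = 0.076415.
The predictive probability is P(orange next | data) = (4/11)(0.75775) + (1/4)(0.16583) + (9/10)(0.076415) = 0.38578.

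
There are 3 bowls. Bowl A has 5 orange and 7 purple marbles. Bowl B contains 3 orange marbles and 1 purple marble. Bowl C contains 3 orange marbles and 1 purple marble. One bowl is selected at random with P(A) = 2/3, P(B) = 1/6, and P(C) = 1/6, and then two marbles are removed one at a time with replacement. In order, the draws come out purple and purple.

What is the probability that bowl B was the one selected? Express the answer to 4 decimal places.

Compute the likelihood of the observed sequence for each case: P(data | bowl A) = (7/12)(7/12) = 49/144; P(data | bowl B) = (1/4)(1/4) = 1/16; P(data | bowl C) = (1/4)(1/4) = 1/16.
Weighting by the prior gives 2/3 · 49/144 = 49/216, 1/6 · 1/16 = 1/96, 1/6 · 1/16 = 1/96; summing to 107/432.
Therefore the posterior P(bowl B | data) = (1/96) / (107/432) = 9/214.

0.0421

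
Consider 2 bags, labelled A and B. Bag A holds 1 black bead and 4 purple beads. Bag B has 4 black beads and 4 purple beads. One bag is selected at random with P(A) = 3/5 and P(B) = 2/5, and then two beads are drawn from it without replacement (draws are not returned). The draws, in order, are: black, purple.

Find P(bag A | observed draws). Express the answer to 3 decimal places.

Under each hypothesis, the probability of the observed sequence is: P(data | bag A) = (1/5)(4/4) = 1/5; P(data | bag B) = (4/8)(4/7) = 2/7.
Multiplying each by its prior: 3/5 · 1/5 = 3/25, 2/5 · 2/7 = 4/35; with total 41/175.
Therefore the posterior P(bag A | data) = (3/25) / (41/175) = 21/41.

0.512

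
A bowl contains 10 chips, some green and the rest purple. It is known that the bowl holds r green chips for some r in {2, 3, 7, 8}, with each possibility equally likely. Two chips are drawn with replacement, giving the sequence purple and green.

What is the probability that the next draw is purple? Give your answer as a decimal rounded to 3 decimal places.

0.500

For each hypothesis, P(data | H) works out to: P(data | r = 2) = (8/10)(2/10) = 4/25; P(data | r = 3) = (7/10)(3/10) = 21/100; P(data | r = 7) = (3/10)(7/10) = 21/100; P(data | r = 8) = (2/10)(8/10) = 4/25.
Weighting by the prior gives 1/4 · 4/25 = 1/25, 1/4 · 21/100 = 21/400, 1/4 · 21/100 = 21/400, 1/4 · 4/25 = 1/25; summing to 37/200.
Dividing through by the total gives posterior P(r = 2 | data) = 8/37, P(r = 3 | data) = 21/74, P(r = 7 | data) = 21/74, P(r = 8 | data) = 8/37.
Averaging over the posterior, P(purple next | data) = (4/5)(8/37) + (7/10)(21/74) + (3/10)(21/74) + (1/5)(8/37) = 1/2.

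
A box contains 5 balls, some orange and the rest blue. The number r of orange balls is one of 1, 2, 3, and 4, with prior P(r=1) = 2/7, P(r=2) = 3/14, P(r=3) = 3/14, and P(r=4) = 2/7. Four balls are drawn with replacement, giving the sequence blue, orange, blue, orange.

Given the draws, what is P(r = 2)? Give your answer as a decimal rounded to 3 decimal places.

0.314

Under each hypothesis, the probability of the observed sequence is: P(data | r = 1) = (4/5)(1/5)(4/5)(1/5) = 0.0256; P(data | r = 2) = (3/5)(2/5)(3/5)(2/5) = 0.0576; P(data | r = 3) = (2/5)(3/5)(2/5)(3/5) = 0.0576; P(data | r = 4) = (1/5)(4/5)(1/5)(4/5) = 0.0256.
Multiplying each by its prior: 2/7 · 0.0256 = 0.0073143, 3/14 · 0.0576 = 0.012343, 3/14 · 0.0576 = 0.012343, 2/7 · 0.0256 = 0.0073143; summing to 0.039314.
By Bayes' rule, P(r = 2 | data) = (0.012343) / (0.039314) = 0.31395.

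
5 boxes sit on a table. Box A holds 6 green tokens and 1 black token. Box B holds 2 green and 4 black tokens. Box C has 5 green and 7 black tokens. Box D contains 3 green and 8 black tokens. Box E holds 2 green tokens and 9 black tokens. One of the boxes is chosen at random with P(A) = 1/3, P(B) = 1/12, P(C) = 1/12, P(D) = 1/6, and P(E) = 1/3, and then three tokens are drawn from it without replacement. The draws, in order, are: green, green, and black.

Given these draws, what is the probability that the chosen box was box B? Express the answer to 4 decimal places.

Compute the likelihood of the observed sequence for each case: P(data | box A) = (6/7)(5/6)(1/5) = 0.14286; P(data | box B) = (2/6)(1/5)(4/4) = 0.066667; P(data | box C) = (5/12)(4/11)(7/10) = 0.10606; P(data | box D) = (3/11)(2/10)(8/9) = 0.048485; P(data | box E) = (2/11)(1/10)(9/9) = 0.018182.
The prior-weighted likelihoods are 1/3 · 0.14286 = 0.047619, 1/12 · 0.066667 = 0.0055556, 1/12 · 0.10606 = 0.0088384, 1/6 · 0.048485 = 0.0080808, 1/3 · 0.018182 = 0.0060606; summing to 0.076154.
Therefore the posterior P(box B | data) = (0.0055556) / (0.076154) = 0.072951.

0.0730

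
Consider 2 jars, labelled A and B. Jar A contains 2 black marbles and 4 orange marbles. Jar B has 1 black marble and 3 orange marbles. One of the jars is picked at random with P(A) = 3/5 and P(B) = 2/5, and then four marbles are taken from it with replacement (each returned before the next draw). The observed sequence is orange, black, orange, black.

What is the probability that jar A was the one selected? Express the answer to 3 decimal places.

0.678

For each hypothesis, P(data | H) works out to: P(data | jar A) = (4/6)(2/6)(4/6)(2/6) = 0.049383; P(data | jar B) = (3/4)(1/4)(3/4)(1/4) = 0.035156.
Multiplying each by its prior: 3/5 · 0.049383 = 0.02963, 2/5 · 0.035156 = 0.014063; with total 0.043692.
Therefore the posterior P(jar A | data) = (0.02963) / (0.043692) = 0.67815.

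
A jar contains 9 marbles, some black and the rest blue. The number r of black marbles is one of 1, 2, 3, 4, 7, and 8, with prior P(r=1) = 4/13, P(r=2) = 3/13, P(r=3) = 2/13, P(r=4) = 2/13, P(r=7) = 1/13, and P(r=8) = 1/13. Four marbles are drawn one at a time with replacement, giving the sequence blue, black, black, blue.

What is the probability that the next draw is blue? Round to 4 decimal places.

0.6317

For each hypothesis, P(data | H) works out to: P(data | r = 1) = (8/9)(1/9)(1/9)(8/9) = 0.0097546; P(data | r = 2) = (7/9)(2/9)(2/9)(7/9) = 0.029873; P(data | r = 3) = (6/9)(3/9)(3/9)(6/9) = 0.049383; P(data | r = 4) = (5/9)(4/9)(4/9)(5/9) = 0.060966; P(data | r = 7) = (2/9)(7/9)(7/9)(2/9) = 0.029873; P(data | r = 8) = (1/9)(8/9)(8/9)(1/9) = 0.0097546.
Multiplying each by its prior: 4/13 · 0.0097546 = 0.0030014, 3/13 · 0.029873 = 0.0068939, 2/13 · 0.049383 = 0.0075973, 2/13 · 0.060966 = 0.0093794, 1/13 · 0.029873 = 0.002298, 1/13 · 0.0097546 = 0.00075035; summing to 0.02992.
Dividing through by the total gives posterior P(r = 1 | data) = 0.10031, P(r = 2 | data) = 0.23041, P(r = 3 | data) = 0.25392, P(r = 4 | data) = 0.31348, P(r = 7 | data) = 0.076803, P(r = 8 | data) = 0.025078.
Averaging over the posterior, P(blue next | data) = (8/9)(0.10031) + (7/9)(0.23041) + (2/3)(0.25392) + (5/9)(0.31348) + (2/9)(0.076803) + (1/9)(0.025078) = 0.63166.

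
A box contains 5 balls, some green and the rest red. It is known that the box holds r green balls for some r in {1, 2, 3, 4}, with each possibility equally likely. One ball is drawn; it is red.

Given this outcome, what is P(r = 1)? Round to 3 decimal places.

0.400

For each hypothesis, P(data | H) works out to: P(data | r = 1) = (4/5) = 4/5; P(data | r = 2) = (3/5) = 3/5; P(data | r = 3) = (2/5) = 2/5; P(data | r = 4) = (1/5) = 1/5.
Weighting by the prior gives 1/4 · 4/5 = 1/5, 1/4 · 3/5 = 3/20, 1/4 · 2/5 = 1/10, 1/4 · 1/5 = 1/20; these sum to 1/2.
So P(r = 1 | data) = (1/5) / (1/2) = 2/5.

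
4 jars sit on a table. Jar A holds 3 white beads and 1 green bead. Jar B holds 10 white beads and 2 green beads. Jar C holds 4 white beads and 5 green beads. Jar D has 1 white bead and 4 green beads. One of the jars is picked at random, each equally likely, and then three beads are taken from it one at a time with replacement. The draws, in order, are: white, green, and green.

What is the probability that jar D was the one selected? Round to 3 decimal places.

0.382

The likelihood of the observed sequence under each hypothesis: P(data | jar A) = (3/4)(1/4)(1/4) = 0.046875; P(data | jar B) = (10/12)(2/12)(2/12) = 0.023148; P(data | jar C) = (4/9)(5/9)(5/9) = 0.13717; P(data | jar D) = (1/5)(4/5)(4/5) = 0.128.
Weighting by the prior gives 1/4 · 0.046875 = 0.011719, 1/4 · 0.023148 = 0.005787, 1/4 · 0.13717 = 0.034294, 1/4 · 0.128 = 0.032; with total 0.083799.
By Bayes' rule, P(jar D | data) = (0.032) / (0.083799) = 0.38186.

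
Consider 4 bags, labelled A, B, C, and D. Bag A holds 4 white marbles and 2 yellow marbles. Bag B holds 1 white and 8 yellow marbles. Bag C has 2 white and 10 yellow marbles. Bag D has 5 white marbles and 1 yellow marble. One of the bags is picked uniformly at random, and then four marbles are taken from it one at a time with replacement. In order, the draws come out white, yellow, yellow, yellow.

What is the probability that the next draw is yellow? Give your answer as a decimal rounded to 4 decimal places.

For each hypothesis, P(data | H) works out to: P(data | bag A) = (4/6)(2/6)(2/6)(2/6) = 0.024691; P(data | bag B) = (1/9)(8/9)(8/9)(8/9) = 0.078037; P(data | bag C) = (2/12)(10/12)(10/12)(10/12) = 0.096451; P(data | bag D) = (5/6)(1/6)(1/6)(1/6) = 0.003858.
Weighting by the prior gives 1/4 · 0.024691 = 0.0061728, 1/4 · 0.078037 = 0.019509, 1/4 · 0.096451 = 0.024113, 1/4 · 0.003858 = 0.00096451; these sum to 0.050759.
The posterior is then P(bag A | data) = 0.12161, P(bag B | data) = 0.38435, P(bag C | data) = 0.47504, P(bag D | data) = 0.019002.
The predictive probability is P(yellow next | data) = (1/3)(0.12161) + (8/9)(0.38435) + (5/6)(0.47504) + (1/6)(0.019002) = 0.78121.

0.7812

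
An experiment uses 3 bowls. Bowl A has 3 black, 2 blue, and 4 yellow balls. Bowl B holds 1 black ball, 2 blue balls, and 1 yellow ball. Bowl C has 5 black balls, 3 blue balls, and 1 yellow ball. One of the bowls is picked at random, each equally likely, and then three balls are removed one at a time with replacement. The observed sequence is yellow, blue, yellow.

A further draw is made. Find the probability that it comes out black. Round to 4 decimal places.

0.3120

The likelihood of the observed sequence under each hypothesis: P(data | bowl A) = (4/9)(2/9)(4/9) = 0.043896; P(data | bowl B) = (1/4)(2/4)(1/4) = 0.03125; P(data | bowl C) = (1/9)(3/9)(1/9) = 0.0041152.
The prior-weighted likelihoods are 1/3 · 0.043896 = 0.014632, 1/3 · 0.03125 = 0.010417, 1/3 · 0.0041152 = 0.0013717; summing to 0.02642.
Normalising, the posterior is P(bowl A | data) = 0.55381, P(bowl B | data) = 0.39427, P(bowl C | data) = 0.05192.
The predictive probability is P(black next | data) = (1/3)(0.55381) + (1/4)(0.39427) + (5/9)(0.05192) = 0.31202.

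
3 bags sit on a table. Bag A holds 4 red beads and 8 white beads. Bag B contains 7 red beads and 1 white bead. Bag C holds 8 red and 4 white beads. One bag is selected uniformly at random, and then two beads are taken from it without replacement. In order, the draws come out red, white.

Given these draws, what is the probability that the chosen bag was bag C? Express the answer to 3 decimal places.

0.398

The likelihood of the observed sequence under each hypothesis: P(data | bag A) = (4/12)(8/11) = 8/33; P(data | bag B) = (7/8)(1/7) = 1/8; P(data | bag C) = (8/12)(4/11) = 8/33.
The prior-weighted likelihoods are 1/3 · 8/33 = 8/99, 1/3 · 1/8 = 1/24, 1/3 · 8/33 = 8/99; summing to 161/792.
Therefore the posterior P(bag C | data) = (8/99) / (161/792) = 64/161.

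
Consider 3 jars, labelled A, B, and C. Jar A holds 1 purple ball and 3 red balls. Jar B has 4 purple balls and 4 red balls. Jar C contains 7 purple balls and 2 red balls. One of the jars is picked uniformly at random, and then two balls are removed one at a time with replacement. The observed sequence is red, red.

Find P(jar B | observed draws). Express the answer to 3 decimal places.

The likelihood of the observed sequence under each hypothesis: P(data | jar A) = (3/4)(3/4) = 0.5625; P(data | jar B) = (4/8)(4/8) = 0.25; P(data | jar C) = (2/9)(2/9) = 0.049383.
The prior-weighted likelihoods are 1/3 · 0.5625 = 0.1875, 1/3 · 0.25 = 0.083333, 1/3 · 0.049383 = 0.016461; with total 0.28729.
So P(jar B | data) = (0.083333) / (0.28729) = 0.29006.

0.290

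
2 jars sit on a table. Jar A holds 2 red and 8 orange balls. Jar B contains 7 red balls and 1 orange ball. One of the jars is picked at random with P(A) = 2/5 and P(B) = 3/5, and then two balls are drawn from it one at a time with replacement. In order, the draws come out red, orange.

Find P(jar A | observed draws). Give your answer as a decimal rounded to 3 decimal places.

Under each hypothesis, the probability of the observed sequence is: P(data | jar A) = (2/10)(8/10) = 0.16; P(data | jar B) = (7/8)(1/8) = 0.10938.
The prior-weighted likelihoods are 2/5 · 0.16 = 0.064, 3/5 · 0.10938 = 0.065625; with total 0.12962.
So P(jar A | data) = (0.064) / (0.12962) = 0.49373.

0.494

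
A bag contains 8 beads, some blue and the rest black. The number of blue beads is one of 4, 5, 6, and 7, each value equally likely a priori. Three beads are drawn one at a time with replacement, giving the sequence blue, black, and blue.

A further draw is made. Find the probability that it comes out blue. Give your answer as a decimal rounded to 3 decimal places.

The likelihood of the observed sequence under each hypothesis: P(data | r = 4) = (4/8)(4/8)(4/8) = 0.125; P(data | r = 5) = (5/8)(3/8)(5/8) = 0.14648; P(data | r = 6) = (6/8)(2/8)(6/8) = 0.14062; P(data | r = 7) = (7/8)(1/8)(7/8) = 0.095703.
Weighting by the prior gives 1/4 · 0.125 = 0.03125, 1/4 · 0.14648 = 0.036621, 1/4 · 0.14062 = 0.035156, 1/4 · 0.095703 = 0.023926; these sum to 0.12695.
Dividing through by the total gives posterior P(r = 4 | data) = 0.24615, P(r = 5 | data) = 0.28846, P(r = 6 | data) = 0.27692, P(r = 7 | data) = 0.18846.
The predictive probability is P(blue next | data) = (1/2)(0.24615) + (5/8)(0.28846) + (3/4)(0.27692) + (7/8)(0.18846) = 0.67596.

0.676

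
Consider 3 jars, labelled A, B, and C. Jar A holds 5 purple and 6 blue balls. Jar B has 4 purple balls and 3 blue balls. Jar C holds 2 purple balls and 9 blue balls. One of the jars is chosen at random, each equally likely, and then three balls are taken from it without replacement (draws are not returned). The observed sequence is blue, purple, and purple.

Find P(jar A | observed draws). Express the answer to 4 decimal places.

For each hypothesis, P(data | H) works out to: P(data | jar A) = (6/11)(5/10)(4/9) = 0.12121; P(data | jar B) = (3/7)(4/6)(3/5) = 0.17143; P(data | jar C) = (9/11)(2/10)(1/9) = 0.018182.
Multiplying each by its prior: 1/3 · 0.12121 = 0.040404, 1/3 · 0.17143 = 0.057143, 1/3 · 0.018182 = 0.0060606; summing to 0.10361.
By Bayes' rule, P(jar A | data) = (0.040404) / (0.10361) = 0.38997.

0.3900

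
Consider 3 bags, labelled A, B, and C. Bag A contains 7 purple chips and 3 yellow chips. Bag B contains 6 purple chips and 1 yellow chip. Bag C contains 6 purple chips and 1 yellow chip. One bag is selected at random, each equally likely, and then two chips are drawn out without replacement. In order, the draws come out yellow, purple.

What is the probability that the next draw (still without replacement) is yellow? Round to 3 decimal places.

Compute the likelihood of the observed sequence for each case: P(data | bag A) = (3/10)(7/9) = 7/30; P(data | bag B) = (1/7)(6/6) = 1/7; P(data | bag C) = (1/7)(6/6) = 1/7.
Multiplying each by its prior: 1/3 · 7/30 = 7/90, 1/3 · 1/7 = 1/21, 1/3 · 1/7 = 1/21; with total 109/630.
Normalising, the posterior is P(bag A | data) = 49/109, P(bag B | data) = 30/109, P(bag C | data) = 30/109.
So P(yellow next | data) = Σ P(yellow next | H) P(H | data) = (1/4)(49/109) + (0)(30/109) + (0)(30/109) = 49/436.

0.112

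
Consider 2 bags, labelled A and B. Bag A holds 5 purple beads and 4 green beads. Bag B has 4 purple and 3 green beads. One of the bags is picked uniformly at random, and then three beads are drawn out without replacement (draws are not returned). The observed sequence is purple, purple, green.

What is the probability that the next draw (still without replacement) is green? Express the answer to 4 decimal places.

0.5000

For each hypothesis, P(data | H) works out to: P(data | bag A) = (5/9)(4/8)(4/7) = 10/63; P(data | bag B) = (4/7)(3/6)(3/5) = 6/35.
Weighting by the prior gives 1/2 · 10/63 = 5/63, 1/2 · 6/35 = 3/35; summing to 52/315.
Dividing through by the total gives posterior P(bag A | data) = 25/52, P(bag B | data) = 27/52.
Averaging over the posterior, P(green next | data) = (1/2)(25/52) + (1/2)(27/52) = 1/2.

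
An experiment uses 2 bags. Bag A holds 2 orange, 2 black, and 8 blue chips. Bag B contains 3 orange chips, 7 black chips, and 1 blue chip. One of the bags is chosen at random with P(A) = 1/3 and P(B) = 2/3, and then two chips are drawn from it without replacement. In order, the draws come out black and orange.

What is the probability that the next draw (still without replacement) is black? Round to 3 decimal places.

For each hypothesis, P(data | H) works out to: P(data | bag A) = (2/12)(2/11) = 1/33; P(data | bag B) = (7/11)(3/10) = 21/110.
Multiplying each by its prior: 1/3 · 1/33 = 1/99, 2/3 · 21/110 = 7/55; these sum to 68/495.
Dividing through by the total gives posterior P(bag A | data) = 5/68, P(bag B | data) = 63/68.
So P(black next | data) = Σ P(black next | H) P(H | data) = (1/10)(5/68) + (2/3)(63/68) = 5/8.

0.625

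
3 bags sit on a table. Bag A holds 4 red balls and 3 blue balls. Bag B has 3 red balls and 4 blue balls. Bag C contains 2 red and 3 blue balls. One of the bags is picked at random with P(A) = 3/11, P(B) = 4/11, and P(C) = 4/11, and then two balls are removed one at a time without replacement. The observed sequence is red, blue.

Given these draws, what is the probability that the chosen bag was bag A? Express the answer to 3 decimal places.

0.268

Under each hypothesis, the probability of the observed sequence is: P(data | bag A) = (4/7)(3/6) = 2/7; P(data | bag B) = (3/7)(4/6) = 2/7; P(data | bag C) = (2/5)(3/4) = 3/10.
Multiplying each by its prior: 3/11 · 2/7 = 6/77, 4/11 · 2/7 = 8/77, 4/11 · 3/10 = 6/55; these sum to 16/55.
Therefore the posterior P(bag A | data) = (6/77) / (16/55) = 15/56.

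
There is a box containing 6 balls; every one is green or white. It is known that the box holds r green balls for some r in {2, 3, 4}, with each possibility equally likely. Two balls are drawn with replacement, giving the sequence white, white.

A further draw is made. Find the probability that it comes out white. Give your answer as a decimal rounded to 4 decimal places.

0.5690

Compute the likelihood of the observed sequence for each case: P(data | r = 2) = (4/6)(4/6) = 4/9; P(data | r = 3) = (3/6)(3/6) = 1/4; P(data | r = 4) = (2/6)(2/6) = 1/9.
Multiplying each by its prior: 1/3 · 4/9 = 4/27, 1/3 · 1/4 = 1/12, 1/3 · 1/9 = 1/27; these sum to 29/108.
Dividing through by the total gives posterior P(r = 2 | data) = 16/29, P(r = 3 | data) = 9/29, P(r = 4 | data) = 4/29.
Averaging over the posterior, P(white next | data) = (2/3)(16/29) + (1/2)(9/29) + (1/3)(4/29) = 33/58.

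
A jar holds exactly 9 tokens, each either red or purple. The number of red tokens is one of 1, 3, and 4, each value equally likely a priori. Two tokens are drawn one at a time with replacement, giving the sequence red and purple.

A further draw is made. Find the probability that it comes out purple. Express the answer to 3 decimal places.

Under each hypothesis, the probability of the observed sequence is: P(data | r = 1) = (1/9)(8/9) = 8/81; P(data | r = 3) = (3/9)(6/9) = 2/9; P(data | r = 4) = (4/9)(5/9) = 20/81.
Weighting by the prior gives 1/3 · 8/81 = 8/243, 1/3 · 2/9 = 2/27, 1/3 · 20/81 = 20/243; with total 46/243.
The posterior is then P(r = 1 | data) = 4/23, P(r = 3 | data) = 9/23, P(r = 4 | data) = 10/23.
So P(purple next | data) = Σ P(purple next | H) P(H | data) = (8/9)(4/23) + (2/3)(9/23) + (5/9)(10/23) = 136/207.

0.657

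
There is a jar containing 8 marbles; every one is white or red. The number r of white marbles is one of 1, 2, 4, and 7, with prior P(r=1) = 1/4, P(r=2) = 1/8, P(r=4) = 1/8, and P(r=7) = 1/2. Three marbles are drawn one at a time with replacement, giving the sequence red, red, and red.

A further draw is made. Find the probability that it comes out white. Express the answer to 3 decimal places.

0.181

The likelihood of the observed sequence under each hypothesis: P(data | r = 1) = (7/8)(7/8)(7/8) = 0.66992; P(data | r = 2) = (6/8)(6/8)(6/8) = 0.42188; P(data | r = 4) = (4/8)(4/8)(4/8) = 0.125; P(data | r = 7) = (1/8)(1/8)(1/8) = 0.0019531.
The prior-weighted likelihoods are 1/4 · 0.66992 = 0.16748, 1/8 · 0.42188 = 0.052734, 1/8 · 0.125 = 0.015625, 1/2 · 0.0019531 = 0.00097656; with total 0.23682.
Dividing through by the total gives posterior P(r = 1 | data) = 0.70722, P(r = 2 | data) = 0.22268, P(r = 4 | data) = 0.065979, P(r = 7 | data) = 0.0041237.
So P(white next | data) = Σ P(white next | H) P(H | data) = (1/8)(0.70722) + (1/4)(0.22268) + (1/2)(0.065979) + (7/8)(0.0041237) = 0.18067.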